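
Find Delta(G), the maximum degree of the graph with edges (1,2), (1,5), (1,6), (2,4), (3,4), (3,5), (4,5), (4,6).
4 (attained at vertex 4)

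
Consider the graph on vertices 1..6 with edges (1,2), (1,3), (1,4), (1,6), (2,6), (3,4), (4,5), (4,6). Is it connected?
Yes (BFS from 1 visits [1, 2, 3, 4, 6, 5] — all 6 vertices reached)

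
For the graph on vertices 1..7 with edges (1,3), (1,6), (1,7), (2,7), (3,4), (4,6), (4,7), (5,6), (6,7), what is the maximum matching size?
3 (matching: (1,3), (4,7), (5,6); upper bound floor(n/2) = floor(7/2) = 3)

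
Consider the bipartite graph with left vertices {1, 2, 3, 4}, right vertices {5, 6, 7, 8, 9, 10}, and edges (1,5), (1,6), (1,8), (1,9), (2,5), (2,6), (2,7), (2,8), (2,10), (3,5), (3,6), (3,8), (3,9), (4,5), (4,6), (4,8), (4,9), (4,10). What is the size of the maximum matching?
4 (matching: (1,9), (2,7), (3,8), (4,10); upper bound min(|L|,|R|) = min(4,6) = 4)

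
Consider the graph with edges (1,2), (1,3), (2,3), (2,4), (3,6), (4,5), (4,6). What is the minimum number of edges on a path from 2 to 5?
2 (path: 2 -> 4 -> 5, 2 edges)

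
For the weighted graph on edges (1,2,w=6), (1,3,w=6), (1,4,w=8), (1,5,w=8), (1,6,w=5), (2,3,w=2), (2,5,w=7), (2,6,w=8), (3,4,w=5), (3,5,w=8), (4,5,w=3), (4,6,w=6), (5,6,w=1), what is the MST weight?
16 (MST edges: (1,6,w=5), (2,3,w=2), (3,4,w=5), (4,5,w=3), (5,6,w=1); sum of weights 5 + 2 + 5 + 3 + 1 = 16)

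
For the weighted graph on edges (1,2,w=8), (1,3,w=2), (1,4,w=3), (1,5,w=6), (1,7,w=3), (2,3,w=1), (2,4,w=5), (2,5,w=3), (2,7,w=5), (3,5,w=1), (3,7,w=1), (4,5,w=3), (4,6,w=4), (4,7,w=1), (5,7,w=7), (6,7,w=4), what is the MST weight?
10 (MST edges: (1,3,w=2), (2,3,w=1), (3,5,w=1), (3,7,w=1), (4,6,w=4), (4,7,w=1); sum of weights 2 + 1 + 1 + 1 + 4 + 1 = 10)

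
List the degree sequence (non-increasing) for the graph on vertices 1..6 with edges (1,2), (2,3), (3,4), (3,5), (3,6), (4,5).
[4, 2, 2, 2, 1, 1] (degrees: deg(1)=1, deg(2)=2, deg(3)=4, deg(4)=2, deg(5)=2, deg(6)=1)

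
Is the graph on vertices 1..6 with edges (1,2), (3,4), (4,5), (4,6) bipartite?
Yes. Partition: {1, 3, 5, 6}, {2, 4}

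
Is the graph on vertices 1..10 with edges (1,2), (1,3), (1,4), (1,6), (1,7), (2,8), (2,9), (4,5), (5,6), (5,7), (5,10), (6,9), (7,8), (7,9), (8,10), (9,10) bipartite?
Yes. Partition: {1, 5, 8, 9}, {2, 3, 4, 6, 7, 10}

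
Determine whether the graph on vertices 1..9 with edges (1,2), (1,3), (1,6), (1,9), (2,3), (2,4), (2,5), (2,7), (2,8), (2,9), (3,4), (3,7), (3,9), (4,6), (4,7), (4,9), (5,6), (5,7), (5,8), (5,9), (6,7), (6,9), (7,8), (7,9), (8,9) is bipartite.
No (odd cycle of length 3: 6 -> 1 -> 9 -> 6)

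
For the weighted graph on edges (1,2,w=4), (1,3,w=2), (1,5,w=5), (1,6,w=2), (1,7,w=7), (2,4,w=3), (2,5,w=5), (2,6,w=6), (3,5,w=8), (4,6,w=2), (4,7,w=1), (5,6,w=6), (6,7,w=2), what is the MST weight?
15 (MST edges: (1,3,w=2), (1,5,w=5), (1,6,w=2), (2,4,w=3), (4,6,w=2), (4,7,w=1); sum of weights 2 + 5 + 2 + 3 + 2 + 1 = 15)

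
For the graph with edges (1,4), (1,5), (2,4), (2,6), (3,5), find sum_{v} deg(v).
10 (handshake: sum of degrees = 2|E| = 2 x 5 = 10)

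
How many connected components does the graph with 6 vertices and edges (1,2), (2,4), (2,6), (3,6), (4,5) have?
1 (components: {1, 2, 3, 4, 5, 6})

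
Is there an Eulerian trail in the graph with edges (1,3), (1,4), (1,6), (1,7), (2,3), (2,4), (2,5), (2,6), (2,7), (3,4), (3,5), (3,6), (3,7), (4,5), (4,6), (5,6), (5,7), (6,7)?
No (4 vertices have odd degree: {2, 4, 5, 7}; Eulerian path requires 0 or 2)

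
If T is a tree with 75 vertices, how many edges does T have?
74 (A tree on V vertices has V - 1 edges, so 75 - 1 = 74)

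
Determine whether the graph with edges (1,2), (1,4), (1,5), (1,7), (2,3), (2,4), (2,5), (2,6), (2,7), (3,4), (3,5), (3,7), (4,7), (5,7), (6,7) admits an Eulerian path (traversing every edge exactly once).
Yes — and in fact it has an Eulerian circuit (the graph is connected and all 7 vertices have even degree)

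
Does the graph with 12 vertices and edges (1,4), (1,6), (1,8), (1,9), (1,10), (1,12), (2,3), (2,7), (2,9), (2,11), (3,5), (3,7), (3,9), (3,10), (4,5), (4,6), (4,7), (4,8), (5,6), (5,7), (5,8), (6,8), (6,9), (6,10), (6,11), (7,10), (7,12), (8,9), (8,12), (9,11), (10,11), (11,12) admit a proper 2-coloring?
No (odd cycle of length 3: 12 -> 1 -> 8 -> 12)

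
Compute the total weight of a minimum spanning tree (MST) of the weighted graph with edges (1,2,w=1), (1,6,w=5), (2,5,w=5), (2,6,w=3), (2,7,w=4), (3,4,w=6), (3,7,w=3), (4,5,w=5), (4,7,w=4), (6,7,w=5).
20 (MST edges: (1,2,w=1), (2,5,w=5), (2,6,w=3), (2,7,w=4), (3,7,w=3), (4,7,w=4); sum of weights 1 + 5 + 3 + 4 + 3 + 4 = 20)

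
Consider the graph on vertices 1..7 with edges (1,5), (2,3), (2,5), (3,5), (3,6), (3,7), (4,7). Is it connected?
Yes (BFS from 1 visits [1, 5, 2, 3, 6, 7, 4] — all 7 vertices reached)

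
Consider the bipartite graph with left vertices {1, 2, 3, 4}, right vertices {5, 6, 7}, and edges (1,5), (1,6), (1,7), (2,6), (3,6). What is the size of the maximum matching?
2 (matching: (1,7), (2,6); upper bound min(|L|,|R|) = min(4,3) = 3)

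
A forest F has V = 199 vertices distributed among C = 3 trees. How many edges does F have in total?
196 (Each of the 3 component trees on V_i vertices has V_i - 1 edges; summing gives V - C = 199 - 3 = 196)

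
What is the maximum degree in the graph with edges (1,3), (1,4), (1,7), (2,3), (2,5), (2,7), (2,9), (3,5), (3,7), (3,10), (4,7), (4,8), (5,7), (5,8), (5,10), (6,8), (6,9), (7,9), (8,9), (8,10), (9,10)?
6 (attained at vertex 7)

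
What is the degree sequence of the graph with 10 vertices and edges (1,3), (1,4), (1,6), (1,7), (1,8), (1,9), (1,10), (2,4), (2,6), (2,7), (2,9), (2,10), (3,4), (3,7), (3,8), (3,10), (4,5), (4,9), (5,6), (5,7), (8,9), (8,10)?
[7, 5, 5, 5, 4, 4, 4, 4, 3, 3] (degrees: deg(1)=7, deg(2)=5, deg(3)=5, deg(4)=5, deg(5)=3, deg(6)=3, deg(7)=4, deg(8)=4, deg(9)=4, deg(10)=4)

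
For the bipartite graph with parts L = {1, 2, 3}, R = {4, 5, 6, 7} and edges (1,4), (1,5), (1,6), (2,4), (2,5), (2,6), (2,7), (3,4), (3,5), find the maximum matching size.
3 (matching: (1,6), (2,7), (3,5); upper bound min(|L|,|R|) = min(3,4) = 3)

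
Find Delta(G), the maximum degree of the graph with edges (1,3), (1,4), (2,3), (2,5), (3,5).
3 (attained at vertex 3)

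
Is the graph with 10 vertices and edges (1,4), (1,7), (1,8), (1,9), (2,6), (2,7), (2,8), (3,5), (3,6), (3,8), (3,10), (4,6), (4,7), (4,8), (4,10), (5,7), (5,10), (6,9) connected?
Yes (BFS from 1 visits [1, 4, 7, 8, 9, 6, 10, 2, 5, 3] — all 10 vertices reached)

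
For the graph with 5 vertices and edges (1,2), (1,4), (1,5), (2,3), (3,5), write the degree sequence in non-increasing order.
[3, 2, 2, 2, 1] (degrees: deg(1)=3, deg(2)=2, deg(3)=2, deg(4)=1, deg(5)=2)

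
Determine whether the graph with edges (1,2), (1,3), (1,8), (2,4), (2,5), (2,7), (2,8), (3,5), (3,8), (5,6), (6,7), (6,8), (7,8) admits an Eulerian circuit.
No (8 vertices have odd degree: {1, 2, 3, 4, 5, 6, 7, 8}; Eulerian circuit requires 0)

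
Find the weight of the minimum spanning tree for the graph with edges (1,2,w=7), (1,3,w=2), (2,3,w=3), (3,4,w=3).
8 (MST edges: (1,3,w=2), (2,3,w=3), (3,4,w=3); sum of weights 2 + 3 + 3 = 8)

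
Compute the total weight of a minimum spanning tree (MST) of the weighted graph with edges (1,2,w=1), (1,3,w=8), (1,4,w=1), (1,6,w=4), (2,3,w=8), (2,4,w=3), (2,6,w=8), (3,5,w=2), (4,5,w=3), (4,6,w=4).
11 (MST edges: (1,2,w=1), (1,4,w=1), (1,6,w=4), (3,5,w=2), (4,5,w=3); sum of weights 1 + 1 + 4 + 2 + 3 = 11)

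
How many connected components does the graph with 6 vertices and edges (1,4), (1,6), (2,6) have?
3 (components: {1, 2, 4, 6}, {3}, {5})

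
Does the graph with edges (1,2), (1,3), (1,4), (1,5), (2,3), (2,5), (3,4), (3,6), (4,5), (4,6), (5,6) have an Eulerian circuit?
No (2 vertices have odd degree: {2, 6}; Eulerian circuit requires 0)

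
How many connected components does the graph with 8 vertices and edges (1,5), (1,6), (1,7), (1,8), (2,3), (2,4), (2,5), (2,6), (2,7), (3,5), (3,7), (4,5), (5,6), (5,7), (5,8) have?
1 (components: {1, 2, 3, 4, 5, 6, 7, 8})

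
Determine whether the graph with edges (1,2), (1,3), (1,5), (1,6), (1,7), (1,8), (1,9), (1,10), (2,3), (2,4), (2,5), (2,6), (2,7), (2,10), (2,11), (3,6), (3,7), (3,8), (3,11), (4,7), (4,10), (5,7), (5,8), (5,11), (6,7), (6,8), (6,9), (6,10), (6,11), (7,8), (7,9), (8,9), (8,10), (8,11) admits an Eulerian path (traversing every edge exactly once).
No (4 vertices have odd degree: {4, 5, 10, 11}; Eulerian path requires 0 or 2)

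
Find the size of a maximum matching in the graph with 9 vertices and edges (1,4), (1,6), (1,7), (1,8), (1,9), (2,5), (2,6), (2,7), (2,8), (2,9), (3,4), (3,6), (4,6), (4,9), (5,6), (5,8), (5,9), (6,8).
4 (matching: (1,7), (2,8), (3,6), (5,9); upper bound floor(n/2) = floor(9/2) = 4)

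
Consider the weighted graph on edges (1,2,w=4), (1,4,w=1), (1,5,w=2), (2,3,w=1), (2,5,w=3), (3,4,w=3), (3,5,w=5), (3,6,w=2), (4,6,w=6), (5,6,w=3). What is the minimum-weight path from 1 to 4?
1 (path: 1 -> 4; weights 1 = 1)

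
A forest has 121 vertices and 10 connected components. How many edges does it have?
111 (Each of the 10 component trees on V_i vertices has V_i - 1 edges; summing gives V - C = 121 - 10 = 111)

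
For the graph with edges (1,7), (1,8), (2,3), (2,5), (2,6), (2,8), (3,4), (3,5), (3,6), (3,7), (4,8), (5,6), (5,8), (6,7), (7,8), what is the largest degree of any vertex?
5 (attained at vertices 3, 8)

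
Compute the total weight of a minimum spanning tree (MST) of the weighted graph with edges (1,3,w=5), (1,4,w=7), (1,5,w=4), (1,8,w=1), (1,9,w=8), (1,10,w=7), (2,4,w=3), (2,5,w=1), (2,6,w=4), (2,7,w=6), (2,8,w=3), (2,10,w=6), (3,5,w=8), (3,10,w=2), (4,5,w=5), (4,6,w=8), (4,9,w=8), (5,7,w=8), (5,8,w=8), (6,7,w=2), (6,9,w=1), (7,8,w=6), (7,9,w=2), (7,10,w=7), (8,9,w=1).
19 (MST edges: (1,3,w=5), (1,8,w=1), (2,4,w=3), (2,5,w=1), (2,8,w=3), (3,10,w=2), (6,7,w=2), (6,9,w=1), (8,9,w=1); sum of weights 5 + 1 + 3 + 1 + 3 + 2 + 2 + 1 + 1 = 19)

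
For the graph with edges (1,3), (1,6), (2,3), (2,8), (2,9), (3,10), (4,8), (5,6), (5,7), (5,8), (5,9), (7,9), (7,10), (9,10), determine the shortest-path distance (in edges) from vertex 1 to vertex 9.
3 (path: 1 -> 6 -> 5 -> 9, 3 edges)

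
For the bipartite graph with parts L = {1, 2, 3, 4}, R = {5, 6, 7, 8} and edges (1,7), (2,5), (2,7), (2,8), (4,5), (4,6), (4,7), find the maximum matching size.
3 (matching: (1,7), (2,8), (4,6); upper bound min(|L|,|R|) = min(4,4) = 4)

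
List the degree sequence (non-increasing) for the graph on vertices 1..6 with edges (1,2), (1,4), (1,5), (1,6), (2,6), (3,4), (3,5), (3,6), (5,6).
[4, 4, 3, 3, 2, 2] (degrees: deg(1)=4, deg(2)=2, deg(3)=3, deg(4)=2, deg(5)=3, deg(6)=4)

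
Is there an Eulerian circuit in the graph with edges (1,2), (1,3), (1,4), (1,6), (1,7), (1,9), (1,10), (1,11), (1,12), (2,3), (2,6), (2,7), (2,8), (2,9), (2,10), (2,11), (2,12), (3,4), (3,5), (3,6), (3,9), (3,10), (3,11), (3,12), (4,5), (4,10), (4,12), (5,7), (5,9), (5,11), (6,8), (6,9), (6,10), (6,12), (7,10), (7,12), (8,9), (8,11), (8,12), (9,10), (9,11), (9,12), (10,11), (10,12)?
No (12 vertices have odd degree: {1, 2, 3, 4, 5, 6, 7, 8, 9, 10, 11, 12}; Eulerian circuit requires 0)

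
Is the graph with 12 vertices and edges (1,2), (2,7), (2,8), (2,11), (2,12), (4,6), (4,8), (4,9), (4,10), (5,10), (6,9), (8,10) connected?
No, it has 2 components: {1, 2, 4, 5, 6, 7, 8, 9, 10, 11, 12}, {3}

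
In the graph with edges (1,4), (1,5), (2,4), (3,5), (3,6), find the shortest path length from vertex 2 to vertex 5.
3 (path: 2 -> 4 -> 1 -> 5, 3 edges)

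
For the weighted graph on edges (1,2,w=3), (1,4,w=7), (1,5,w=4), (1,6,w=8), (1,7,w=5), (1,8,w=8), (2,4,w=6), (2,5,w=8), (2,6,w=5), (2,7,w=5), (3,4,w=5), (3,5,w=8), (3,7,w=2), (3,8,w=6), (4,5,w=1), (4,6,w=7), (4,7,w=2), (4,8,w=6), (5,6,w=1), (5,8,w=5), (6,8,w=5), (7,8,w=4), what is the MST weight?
17 (MST edges: (1,2,w=3), (1,5,w=4), (3,7,w=2), (4,5,w=1), (4,7,w=2), (5,6,w=1), (7,8,w=4); sum of weights 3 + 4 + 2 + 1 + 2 + 1 + 4 = 17)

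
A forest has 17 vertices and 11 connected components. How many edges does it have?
6 (Each of the 11 component trees on V_i vertices has V_i - 1 edges; summing gives V - C = 17 - 11 = 6)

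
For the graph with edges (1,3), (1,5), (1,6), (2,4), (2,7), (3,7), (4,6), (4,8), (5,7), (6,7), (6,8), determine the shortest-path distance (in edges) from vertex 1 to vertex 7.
2 (path: 1 -> 6 -> 7, 2 edges)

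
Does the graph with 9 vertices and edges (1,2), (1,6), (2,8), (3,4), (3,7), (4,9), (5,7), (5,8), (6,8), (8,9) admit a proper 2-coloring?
Yes. Partition: {1, 4, 7, 8}, {2, 3, 5, 6, 9}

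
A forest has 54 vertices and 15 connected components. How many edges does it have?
39 (Each of the 15 component trees on V_i vertices has V_i - 1 edges; summing gives V - C = 54 - 15 = 39)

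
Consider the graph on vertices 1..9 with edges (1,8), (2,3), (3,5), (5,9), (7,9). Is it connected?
No, it has 4 components: {1, 8}, {2, 3, 5, 7, 9}, {4}, {6}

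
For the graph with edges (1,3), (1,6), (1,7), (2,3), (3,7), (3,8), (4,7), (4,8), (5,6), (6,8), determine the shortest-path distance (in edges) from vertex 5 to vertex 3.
3 (path: 5 -> 6 -> 8 -> 3, 3 edges)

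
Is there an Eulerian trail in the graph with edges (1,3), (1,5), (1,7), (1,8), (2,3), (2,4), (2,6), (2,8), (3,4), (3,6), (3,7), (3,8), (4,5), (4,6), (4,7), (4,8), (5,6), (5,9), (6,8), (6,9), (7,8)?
Yes — and in fact it has an Eulerian circuit (the graph is connected and all 9 vertices have even degree)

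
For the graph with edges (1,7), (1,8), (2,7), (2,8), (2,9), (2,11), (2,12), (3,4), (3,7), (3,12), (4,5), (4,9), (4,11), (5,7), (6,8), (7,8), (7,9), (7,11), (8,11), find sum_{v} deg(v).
38 (handshake: sum of degrees = 2|E| = 2 x 19 = 38)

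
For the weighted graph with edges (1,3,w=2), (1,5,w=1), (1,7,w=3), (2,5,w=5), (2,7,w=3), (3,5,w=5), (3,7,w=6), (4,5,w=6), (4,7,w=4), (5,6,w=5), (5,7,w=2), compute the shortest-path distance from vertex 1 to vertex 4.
7 (path: 1 -> 7 -> 4; weights 3 + 4 = 7)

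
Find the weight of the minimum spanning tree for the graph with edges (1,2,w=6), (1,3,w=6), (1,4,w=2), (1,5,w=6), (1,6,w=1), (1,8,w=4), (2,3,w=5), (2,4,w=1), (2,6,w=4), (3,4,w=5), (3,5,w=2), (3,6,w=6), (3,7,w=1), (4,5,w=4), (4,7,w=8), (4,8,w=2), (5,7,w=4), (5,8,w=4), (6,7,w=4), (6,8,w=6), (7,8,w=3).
12 (MST edges: (1,4,w=2), (1,6,w=1), (2,4,w=1), (3,5,w=2), (3,7,w=1), (4,8,w=2), (7,8,w=3); sum of weights 2 + 1 + 1 + 2 + 1 + 2 + 3 = 12)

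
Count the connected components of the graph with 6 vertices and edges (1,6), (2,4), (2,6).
3 (components: {1, 2, 4, 6}, {3}, {5})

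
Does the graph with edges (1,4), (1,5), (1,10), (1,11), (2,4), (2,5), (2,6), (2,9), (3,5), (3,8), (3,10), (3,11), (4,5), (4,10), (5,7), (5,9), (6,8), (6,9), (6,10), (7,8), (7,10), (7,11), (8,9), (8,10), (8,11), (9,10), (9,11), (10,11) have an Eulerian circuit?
Yes (the graph is connected and all 11 vertices have even degree)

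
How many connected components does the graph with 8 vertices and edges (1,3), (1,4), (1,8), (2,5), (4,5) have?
3 (components: {1, 2, 3, 4, 5, 8}, {6}, {7})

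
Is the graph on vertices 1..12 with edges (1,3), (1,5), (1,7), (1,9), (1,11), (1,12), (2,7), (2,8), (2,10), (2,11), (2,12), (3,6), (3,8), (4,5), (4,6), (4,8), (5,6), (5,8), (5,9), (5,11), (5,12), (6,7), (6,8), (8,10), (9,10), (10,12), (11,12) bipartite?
No (odd cycle of length 3: 9 -> 1 -> 5 -> 9)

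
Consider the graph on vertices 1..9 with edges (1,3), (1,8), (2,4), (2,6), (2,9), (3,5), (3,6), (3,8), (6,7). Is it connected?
Yes (BFS from 1 visits [1, 3, 8, 5, 6, 2, 7, 4, 9] — all 9 vertices reached)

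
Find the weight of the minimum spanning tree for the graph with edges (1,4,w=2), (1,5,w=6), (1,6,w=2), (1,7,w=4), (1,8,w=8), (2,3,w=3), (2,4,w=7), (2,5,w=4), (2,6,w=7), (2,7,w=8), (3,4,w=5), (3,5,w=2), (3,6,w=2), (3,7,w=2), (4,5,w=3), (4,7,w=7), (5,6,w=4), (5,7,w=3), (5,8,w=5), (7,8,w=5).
18 (MST edges: (1,4,w=2), (1,6,w=2), (2,3,w=3), (3,5,w=2), (3,6,w=2), (3,7,w=2), (5,8,w=5); sum of weights 2 + 2 + 3 + 2 + 2 + 2 + 5 = 18)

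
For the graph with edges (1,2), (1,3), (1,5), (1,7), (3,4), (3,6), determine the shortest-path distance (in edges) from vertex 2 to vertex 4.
3 (path: 2 -> 1 -> 3 -> 4, 3 edges)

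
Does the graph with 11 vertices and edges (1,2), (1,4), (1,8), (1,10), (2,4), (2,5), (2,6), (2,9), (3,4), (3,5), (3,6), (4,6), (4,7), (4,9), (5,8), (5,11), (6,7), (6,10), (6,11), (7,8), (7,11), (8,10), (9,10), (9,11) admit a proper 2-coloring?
No (odd cycle of length 3: 2 -> 1 -> 4 -> 2)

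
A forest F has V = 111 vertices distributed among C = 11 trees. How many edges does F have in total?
100 (Each of the 11 component trees on V_i vertices has V_i - 1 edges; summing gives V - C = 111 - 11 = 100)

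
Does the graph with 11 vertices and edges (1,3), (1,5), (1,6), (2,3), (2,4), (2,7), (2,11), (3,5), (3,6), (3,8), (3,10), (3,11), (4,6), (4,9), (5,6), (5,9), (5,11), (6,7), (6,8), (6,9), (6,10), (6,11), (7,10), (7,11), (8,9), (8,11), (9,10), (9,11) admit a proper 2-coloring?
No (odd cycle of length 3: 5 -> 1 -> 3 -> 5)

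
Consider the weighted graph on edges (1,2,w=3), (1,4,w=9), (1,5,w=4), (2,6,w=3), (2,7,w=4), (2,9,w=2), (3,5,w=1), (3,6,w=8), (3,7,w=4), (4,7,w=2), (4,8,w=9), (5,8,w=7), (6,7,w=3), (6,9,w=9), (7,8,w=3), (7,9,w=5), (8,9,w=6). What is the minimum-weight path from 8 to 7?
3 (path: 8 -> 7; weights 3 = 3)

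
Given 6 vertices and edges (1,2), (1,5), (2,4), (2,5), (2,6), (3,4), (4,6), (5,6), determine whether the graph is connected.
Yes (BFS from 1 visits [1, 2, 5, 4, 6, 3] — all 6 vertices reached)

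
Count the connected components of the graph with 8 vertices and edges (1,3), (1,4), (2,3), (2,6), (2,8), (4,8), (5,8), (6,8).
2 (components: {1, 2, 3, 4, 5, 6, 8}, {7})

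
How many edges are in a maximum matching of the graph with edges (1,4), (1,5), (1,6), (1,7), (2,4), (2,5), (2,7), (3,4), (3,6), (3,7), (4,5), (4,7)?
3 (matching: (1,6), (3,7), (4,5); upper bound floor(n/2) = floor(7/2) = 3)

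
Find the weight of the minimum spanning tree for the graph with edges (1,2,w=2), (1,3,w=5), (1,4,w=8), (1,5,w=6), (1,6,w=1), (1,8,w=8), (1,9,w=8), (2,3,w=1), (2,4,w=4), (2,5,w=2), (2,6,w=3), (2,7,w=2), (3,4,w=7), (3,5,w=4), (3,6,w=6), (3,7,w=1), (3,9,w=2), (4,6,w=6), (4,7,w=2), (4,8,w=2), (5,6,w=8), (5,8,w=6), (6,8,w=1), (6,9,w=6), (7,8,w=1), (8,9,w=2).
11 (MST edges: (1,6,w=1), (2,3,w=1), (2,5,w=2), (3,7,w=1), (3,9,w=2), (4,7,w=2), (6,8,w=1), (7,8,w=1); sum of weights 1 + 1 + 2 + 1 + 2 + 2 + 1 + 1 = 11)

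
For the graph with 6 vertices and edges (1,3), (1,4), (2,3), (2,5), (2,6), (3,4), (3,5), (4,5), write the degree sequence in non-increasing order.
[4, 3, 3, 3, 2, 1] (degrees: deg(1)=2, deg(2)=3, deg(3)=4, deg(4)=3, deg(5)=3, deg(6)=1)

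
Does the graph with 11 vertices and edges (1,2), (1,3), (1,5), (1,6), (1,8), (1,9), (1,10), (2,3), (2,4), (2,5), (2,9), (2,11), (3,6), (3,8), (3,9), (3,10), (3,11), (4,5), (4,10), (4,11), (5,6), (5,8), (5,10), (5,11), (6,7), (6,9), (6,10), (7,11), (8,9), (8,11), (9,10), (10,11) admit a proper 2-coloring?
No (odd cycle of length 3: 10 -> 1 -> 3 -> 10)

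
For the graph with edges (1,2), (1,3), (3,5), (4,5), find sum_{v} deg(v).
8 (handshake: sum of degrees = 2|E| = 2 x 4 = 8)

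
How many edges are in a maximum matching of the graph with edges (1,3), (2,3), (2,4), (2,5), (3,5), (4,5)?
2 (matching: (1,3), (4,5); upper bound floor(n/2) = floor(5/2) = 2)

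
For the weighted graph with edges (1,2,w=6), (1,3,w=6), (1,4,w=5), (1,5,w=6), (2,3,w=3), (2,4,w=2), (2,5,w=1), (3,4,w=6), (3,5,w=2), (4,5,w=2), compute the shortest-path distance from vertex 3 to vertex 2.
3 (path: 3 -> 2; weights 3 = 3)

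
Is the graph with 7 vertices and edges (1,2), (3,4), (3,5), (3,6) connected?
No, it has 3 components: {1, 2}, {3, 4, 5, 6}, {7}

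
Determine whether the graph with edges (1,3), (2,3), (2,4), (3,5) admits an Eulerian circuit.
No (4 vertices have odd degree: {1, 3, 4, 5}; Eulerian circuit requires 0)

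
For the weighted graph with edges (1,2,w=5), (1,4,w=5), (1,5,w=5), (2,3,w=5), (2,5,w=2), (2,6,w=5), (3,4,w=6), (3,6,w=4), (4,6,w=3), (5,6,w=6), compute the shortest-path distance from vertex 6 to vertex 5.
6 (path: 6 -> 5; weights 6 = 6)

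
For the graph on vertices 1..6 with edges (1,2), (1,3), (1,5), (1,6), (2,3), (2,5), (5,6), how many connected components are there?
2 (components: {1, 2, 3, 5, 6}, {4})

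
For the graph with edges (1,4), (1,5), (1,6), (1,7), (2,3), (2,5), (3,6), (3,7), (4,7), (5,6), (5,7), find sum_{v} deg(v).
22 (handshake: sum of degrees = 2|E| = 2 x 11 = 22)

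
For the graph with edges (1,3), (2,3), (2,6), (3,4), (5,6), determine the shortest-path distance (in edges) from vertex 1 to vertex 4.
2 (path: 1 -> 3 -> 4, 2 edges)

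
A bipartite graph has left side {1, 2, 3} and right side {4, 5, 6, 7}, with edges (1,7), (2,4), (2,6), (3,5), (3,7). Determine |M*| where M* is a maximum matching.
3 (matching: (1,7), (2,6), (3,5); upper bound min(|L|,|R|) = min(3,4) = 3)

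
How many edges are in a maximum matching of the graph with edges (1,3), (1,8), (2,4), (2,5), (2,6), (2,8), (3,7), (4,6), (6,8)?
4 (matching: (1,8), (2,5), (3,7), (4,6); upper bound floor(n/2) = floor(8/2) = 4)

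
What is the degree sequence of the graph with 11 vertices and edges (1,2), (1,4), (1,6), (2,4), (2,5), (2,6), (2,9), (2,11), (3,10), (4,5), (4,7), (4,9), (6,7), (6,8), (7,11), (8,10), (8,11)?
[6, 5, 4, 3, 3, 3, 3, 2, 2, 2, 1] (degrees: deg(1)=3, deg(2)=6, deg(3)=1, deg(4)=5, deg(5)=2, deg(6)=4, deg(7)=3, deg(8)=3, deg(9)=2, deg(10)=2, deg(11)=3)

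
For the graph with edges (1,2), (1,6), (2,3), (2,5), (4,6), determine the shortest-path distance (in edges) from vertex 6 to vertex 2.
2 (path: 6 -> 1 -> 2, 2 edges)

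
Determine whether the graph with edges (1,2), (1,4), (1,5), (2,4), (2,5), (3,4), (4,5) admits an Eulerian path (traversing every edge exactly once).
No (4 vertices have odd degree: {1, 2, 3, 5}; Eulerian path requires 0 or 2)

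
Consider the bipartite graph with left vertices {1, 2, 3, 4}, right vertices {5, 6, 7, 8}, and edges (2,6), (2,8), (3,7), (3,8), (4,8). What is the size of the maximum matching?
3 (matching: (2,6), (3,7), (4,8); upper bound min(|L|,|R|) = min(4,4) = 4)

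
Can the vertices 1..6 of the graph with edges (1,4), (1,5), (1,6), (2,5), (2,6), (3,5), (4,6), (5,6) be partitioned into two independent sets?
No (odd cycle of length 3: 6 -> 1 -> 5 -> 6)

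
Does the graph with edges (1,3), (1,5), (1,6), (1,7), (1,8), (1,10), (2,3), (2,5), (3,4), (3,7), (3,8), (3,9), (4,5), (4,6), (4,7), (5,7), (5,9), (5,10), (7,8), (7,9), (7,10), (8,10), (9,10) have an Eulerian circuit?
No (2 vertices have odd degree: {7, 10}; Eulerian circuit requires 0)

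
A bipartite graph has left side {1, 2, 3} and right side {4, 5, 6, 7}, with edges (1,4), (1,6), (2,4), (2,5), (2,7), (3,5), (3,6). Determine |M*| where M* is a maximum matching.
3 (matching: (1,6), (2,7), (3,5); upper bound min(|L|,|R|) = min(3,4) = 3)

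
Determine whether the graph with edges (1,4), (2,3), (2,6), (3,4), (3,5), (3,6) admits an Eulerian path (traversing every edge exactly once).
Yes (the graph is connected and exactly 2 vertices have odd degree: {1, 5}; any Eulerian path must start and end at those)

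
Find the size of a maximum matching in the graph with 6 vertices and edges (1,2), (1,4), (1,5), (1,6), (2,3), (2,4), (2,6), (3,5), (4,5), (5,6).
3 (matching: (1,4), (2,6), (3,5); upper bound floor(n/2) = floor(6/2) = 3)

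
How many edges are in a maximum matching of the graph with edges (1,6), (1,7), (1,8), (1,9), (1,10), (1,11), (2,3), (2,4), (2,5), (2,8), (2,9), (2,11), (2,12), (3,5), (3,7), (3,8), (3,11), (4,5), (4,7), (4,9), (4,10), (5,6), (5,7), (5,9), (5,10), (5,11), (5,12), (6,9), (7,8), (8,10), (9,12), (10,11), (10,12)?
6 (matching: (1,11), (2,3), (4,10), (5,6), (7,8), (9,12); upper bound floor(n/2) = floor(12/2) = 6)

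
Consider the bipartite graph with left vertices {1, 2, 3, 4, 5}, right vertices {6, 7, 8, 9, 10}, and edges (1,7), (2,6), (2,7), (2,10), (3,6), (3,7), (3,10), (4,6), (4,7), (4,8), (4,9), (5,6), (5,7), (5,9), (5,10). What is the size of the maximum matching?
5 (matching: (1,7), (2,10), (3,6), (4,8), (5,9); upper bound min(|L|,|R|) = min(5,5) = 5)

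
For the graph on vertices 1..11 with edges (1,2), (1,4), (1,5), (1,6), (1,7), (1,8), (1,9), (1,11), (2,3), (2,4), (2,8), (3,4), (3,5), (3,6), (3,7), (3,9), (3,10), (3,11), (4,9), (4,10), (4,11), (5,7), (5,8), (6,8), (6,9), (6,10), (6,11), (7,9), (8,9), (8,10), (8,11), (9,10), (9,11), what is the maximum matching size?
5 (matching: (1,8), (3,10), (4,9), (5,7), (6,11); upper bound floor(n/2) = floor(11/2) = 5)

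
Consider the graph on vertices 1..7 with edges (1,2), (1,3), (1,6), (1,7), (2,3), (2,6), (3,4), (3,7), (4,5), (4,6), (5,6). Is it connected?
Yes (BFS from 1 visits [1, 2, 3, 6, 7, 4, 5] — all 7 vertices reached)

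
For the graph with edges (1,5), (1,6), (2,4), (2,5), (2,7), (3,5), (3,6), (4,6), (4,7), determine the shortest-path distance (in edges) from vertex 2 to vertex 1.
2 (path: 2 -> 5 -> 1, 2 edges)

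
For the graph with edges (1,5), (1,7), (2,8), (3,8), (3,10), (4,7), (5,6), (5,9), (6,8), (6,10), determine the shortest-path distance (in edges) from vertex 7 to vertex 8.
4 (path: 7 -> 1 -> 5 -> 6 -> 8, 4 edges)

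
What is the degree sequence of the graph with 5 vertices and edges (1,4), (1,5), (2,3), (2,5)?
[2, 2, 2, 1, 1] (degrees: deg(1)=2, deg(2)=2, deg(3)=1, deg(4)=1, deg(5)=2)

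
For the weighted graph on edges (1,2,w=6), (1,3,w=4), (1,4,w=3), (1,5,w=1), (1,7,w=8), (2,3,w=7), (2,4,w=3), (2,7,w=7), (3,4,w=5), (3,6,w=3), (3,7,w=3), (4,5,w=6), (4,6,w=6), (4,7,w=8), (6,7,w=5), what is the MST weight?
17 (MST edges: (1,3,w=4), (1,4,w=3), (1,5,w=1), (2,4,w=3), (3,6,w=3), (3,7,w=3); sum of weights 4 + 3 + 1 + 3 + 3 + 3 = 17)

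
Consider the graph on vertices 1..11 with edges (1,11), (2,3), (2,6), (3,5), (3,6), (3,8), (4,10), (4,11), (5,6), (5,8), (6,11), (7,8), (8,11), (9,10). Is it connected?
Yes (BFS from 1 visits [1, 11, 4, 6, 8, 10, 2, 3, 5, 7, 9] — all 11 vertices reached)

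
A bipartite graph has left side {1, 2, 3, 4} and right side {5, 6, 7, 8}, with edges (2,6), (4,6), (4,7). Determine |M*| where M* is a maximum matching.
2 (matching: (2,6), (4,7); upper bound min(|L|,|R|) = min(4,4) = 4)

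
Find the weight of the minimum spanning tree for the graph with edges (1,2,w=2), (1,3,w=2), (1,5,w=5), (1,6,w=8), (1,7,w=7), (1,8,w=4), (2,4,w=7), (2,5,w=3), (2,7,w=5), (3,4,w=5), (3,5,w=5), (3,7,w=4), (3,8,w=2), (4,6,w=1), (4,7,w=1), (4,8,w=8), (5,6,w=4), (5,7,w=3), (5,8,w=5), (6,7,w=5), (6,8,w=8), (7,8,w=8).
14 (MST edges: (1,2,w=2), (1,3,w=2), (2,5,w=3), (3,8,w=2), (4,6,w=1), (4,7,w=1), (5,7,w=3); sum of weights 2 + 2 + 3 + 2 + 1 + 1 + 3 = 14)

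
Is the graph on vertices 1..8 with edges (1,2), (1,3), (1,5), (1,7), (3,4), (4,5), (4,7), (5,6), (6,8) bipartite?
Yes. Partition: {1, 4, 6}, {2, 3, 5, 7, 8}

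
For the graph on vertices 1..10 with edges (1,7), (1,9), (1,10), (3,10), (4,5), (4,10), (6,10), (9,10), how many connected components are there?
3 (components: {1, 3, 4, 5, 6, 7, 9, 10}, {2}, {8})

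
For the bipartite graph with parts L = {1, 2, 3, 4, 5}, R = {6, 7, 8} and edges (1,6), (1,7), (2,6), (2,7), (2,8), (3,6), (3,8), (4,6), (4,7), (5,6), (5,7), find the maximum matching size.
3 (matching: (1,7), (2,8), (3,6); upper bound min(|L|,|R|) = min(5,3) = 3)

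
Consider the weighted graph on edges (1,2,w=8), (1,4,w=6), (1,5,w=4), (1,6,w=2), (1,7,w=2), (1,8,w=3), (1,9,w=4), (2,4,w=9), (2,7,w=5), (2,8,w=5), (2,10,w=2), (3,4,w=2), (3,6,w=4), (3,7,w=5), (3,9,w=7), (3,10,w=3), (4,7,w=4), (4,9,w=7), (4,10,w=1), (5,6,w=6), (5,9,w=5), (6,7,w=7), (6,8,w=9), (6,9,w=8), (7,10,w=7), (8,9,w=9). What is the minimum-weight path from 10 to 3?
3 (path: 10 -> 3; weights 3 = 3)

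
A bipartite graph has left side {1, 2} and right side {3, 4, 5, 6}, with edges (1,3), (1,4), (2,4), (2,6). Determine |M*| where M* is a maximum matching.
2 (matching: (1,4), (2,6); upper bound min(|L|,|R|) = min(2,4) = 2)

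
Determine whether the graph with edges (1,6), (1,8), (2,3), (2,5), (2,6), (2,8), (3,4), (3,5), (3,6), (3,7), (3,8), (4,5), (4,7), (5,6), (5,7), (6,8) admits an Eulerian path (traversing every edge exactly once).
No (4 vertices have odd degree: {4, 5, 6, 7}; Eulerian path requires 0 or 2)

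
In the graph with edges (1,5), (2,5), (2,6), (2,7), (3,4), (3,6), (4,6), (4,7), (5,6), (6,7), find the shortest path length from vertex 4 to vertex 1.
3 (path: 4 -> 6 -> 5 -> 1, 3 edges)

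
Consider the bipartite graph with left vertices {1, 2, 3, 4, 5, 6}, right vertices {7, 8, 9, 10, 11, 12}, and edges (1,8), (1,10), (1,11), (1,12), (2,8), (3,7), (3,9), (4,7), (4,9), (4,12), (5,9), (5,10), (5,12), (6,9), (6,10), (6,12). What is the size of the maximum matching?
6 (matching: (1,11), (2,8), (3,9), (4,7), (5,10), (6,12); upper bound min(|L|,|R|) = min(6,6) = 6)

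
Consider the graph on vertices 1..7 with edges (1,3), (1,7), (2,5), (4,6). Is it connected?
No, it has 3 components: {1, 3, 7}, {2, 5}, {4, 6}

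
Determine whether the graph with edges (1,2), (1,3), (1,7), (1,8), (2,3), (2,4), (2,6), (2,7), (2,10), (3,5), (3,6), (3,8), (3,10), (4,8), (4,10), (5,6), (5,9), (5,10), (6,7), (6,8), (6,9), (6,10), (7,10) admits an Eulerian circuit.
No (2 vertices have odd degree: {4, 6}; Eulerian circuit requires 0)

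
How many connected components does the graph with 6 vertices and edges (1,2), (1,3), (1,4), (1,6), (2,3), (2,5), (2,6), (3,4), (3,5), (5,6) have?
1 (components: {1, 2, 3, 4, 5, 6})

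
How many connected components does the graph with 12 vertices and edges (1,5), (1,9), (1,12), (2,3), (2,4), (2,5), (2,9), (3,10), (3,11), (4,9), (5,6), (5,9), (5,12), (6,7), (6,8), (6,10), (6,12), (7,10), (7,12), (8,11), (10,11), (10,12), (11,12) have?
1 (components: {1, 2, 3, 4, 5, 6, 7, 8, 9, 10, 11, 12})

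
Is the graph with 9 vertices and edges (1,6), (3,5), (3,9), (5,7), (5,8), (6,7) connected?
No, it has 3 components: {1, 3, 5, 6, 7, 8, 9}, {2}, {4}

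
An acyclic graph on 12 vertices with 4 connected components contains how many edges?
8 (Each of the 4 component trees on V_i vertices has V_i - 1 edges; summing gives V - C = 12 - 4 = 8)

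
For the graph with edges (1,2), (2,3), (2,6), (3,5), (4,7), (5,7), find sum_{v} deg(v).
12 (handshake: sum of degrees = 2|E| = 2 x 6 = 12)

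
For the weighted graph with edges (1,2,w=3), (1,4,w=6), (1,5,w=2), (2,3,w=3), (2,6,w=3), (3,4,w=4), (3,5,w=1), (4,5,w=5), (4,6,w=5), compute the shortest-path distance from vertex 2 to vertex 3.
3 (path: 2 -> 3; weights 3 = 3)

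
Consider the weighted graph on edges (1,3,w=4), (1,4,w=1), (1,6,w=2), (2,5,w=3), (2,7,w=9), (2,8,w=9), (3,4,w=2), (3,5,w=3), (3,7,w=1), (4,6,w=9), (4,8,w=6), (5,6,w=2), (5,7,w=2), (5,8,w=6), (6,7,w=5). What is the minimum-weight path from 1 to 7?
4 (path: 1 -> 4 -> 3 -> 7; weights 1 + 2 + 1 = 4)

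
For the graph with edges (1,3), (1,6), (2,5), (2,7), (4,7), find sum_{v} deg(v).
10 (handshake: sum of degrees = 2|E| = 2 x 5 = 10)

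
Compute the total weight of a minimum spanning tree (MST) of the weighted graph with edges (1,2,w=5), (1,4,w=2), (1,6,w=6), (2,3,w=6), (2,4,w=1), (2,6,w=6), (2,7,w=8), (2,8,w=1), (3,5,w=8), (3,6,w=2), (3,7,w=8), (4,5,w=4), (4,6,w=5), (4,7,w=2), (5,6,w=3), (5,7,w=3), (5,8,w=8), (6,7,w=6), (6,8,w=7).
14 (MST edges: (1,4,w=2), (2,4,w=1), (2,8,w=1), (3,6,w=2), (4,7,w=2), (5,6,w=3), (5,7,w=3); sum of weights 2 + 1 + 1 + 2 + 2 + 3 + 3 = 14)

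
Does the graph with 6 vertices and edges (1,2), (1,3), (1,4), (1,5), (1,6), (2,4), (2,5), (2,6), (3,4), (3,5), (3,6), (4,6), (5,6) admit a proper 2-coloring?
No (odd cycle of length 3: 2 -> 1 -> 5 -> 2)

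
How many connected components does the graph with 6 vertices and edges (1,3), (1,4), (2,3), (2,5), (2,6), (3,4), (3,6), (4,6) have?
1 (components: {1, 2, 3, 4, 5, 6})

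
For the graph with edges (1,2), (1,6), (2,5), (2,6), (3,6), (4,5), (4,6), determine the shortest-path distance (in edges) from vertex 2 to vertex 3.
2 (path: 2 -> 6 -> 3, 2 edges)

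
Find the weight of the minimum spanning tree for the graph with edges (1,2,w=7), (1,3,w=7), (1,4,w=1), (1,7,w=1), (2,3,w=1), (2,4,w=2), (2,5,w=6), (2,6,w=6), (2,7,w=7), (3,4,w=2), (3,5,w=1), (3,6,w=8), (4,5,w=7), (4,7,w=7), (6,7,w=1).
7 (MST edges: (1,4,w=1), (1,7,w=1), (2,3,w=1), (2,4,w=2), (3,5,w=1), (6,7,w=1); sum of weights 1 + 1 + 1 + 2 + 1 + 1 = 7)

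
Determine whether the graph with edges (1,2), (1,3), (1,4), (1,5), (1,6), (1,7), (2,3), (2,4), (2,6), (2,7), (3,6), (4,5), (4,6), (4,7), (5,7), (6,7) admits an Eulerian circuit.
No (6 vertices have odd degree: {2, 3, 4, 5, 6, 7}; Eulerian circuit requires 0)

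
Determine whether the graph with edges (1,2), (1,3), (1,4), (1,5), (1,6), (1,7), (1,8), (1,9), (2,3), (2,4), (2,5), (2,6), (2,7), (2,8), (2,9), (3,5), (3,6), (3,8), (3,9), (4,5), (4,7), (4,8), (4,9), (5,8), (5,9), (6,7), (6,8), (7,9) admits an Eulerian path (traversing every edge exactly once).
Yes (the graph is connected and exactly 2 vertices have odd degree: {6, 7}; any Eulerian path must start and end at those)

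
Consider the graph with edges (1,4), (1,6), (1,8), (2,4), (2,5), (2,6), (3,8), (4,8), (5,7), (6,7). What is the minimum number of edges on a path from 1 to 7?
2 (path: 1 -> 6 -> 7, 2 edges)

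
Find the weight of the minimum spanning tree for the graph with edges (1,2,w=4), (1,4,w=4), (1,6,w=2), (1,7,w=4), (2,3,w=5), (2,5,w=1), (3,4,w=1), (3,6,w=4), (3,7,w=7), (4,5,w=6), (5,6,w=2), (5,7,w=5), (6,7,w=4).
14 (MST edges: (1,4,w=4), (1,6,w=2), (1,7,w=4), (2,5,w=1), (3,4,w=1), (5,6,w=2); sum of weights 4 + 2 + 4 + 1 + 1 + 2 = 14)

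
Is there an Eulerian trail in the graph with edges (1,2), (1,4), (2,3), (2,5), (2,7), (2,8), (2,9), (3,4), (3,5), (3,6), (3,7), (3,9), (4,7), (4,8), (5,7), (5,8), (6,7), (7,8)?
Yes — and in fact it has an Eulerian circuit (the graph is connected and all 9 vertices have even degree)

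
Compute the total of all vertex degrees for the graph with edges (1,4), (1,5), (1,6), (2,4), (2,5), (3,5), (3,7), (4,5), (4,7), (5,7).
20 (handshake: sum of degrees = 2|E| = 2 x 10 = 20)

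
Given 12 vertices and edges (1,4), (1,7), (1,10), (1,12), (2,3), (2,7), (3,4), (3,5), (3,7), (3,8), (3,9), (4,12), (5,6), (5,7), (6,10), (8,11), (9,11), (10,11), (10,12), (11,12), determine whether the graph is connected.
Yes (BFS from 1 visits [1, 4, 7, 10, 12, 3, 2, 5, 6, 11, 8, 9] — all 12 vertices reached)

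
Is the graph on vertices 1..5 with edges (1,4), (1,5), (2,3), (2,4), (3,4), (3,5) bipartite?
No (odd cycle of length 3: 2 -> 4 -> 3 -> 2)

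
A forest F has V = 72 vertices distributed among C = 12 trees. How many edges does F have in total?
60 (Each of the 12 component trees on V_i vertices has V_i - 1 edges; summing gives V - C = 72 - 12 = 60)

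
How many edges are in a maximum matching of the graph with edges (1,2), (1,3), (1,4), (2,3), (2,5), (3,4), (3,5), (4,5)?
2 (matching: (1,4), (3,5); upper bound floor(n/2) = floor(5/2) = 2)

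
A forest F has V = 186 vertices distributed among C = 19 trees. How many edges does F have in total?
167 (Each of the 19 component trees on V_i vertices has V_i - 1 edges; summing gives V - C = 186 - 19 = 167)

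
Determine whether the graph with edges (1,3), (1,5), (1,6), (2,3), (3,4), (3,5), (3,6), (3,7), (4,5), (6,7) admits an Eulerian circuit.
No (4 vertices have odd degree: {1, 2, 5, 6}; Eulerian circuit requires 0)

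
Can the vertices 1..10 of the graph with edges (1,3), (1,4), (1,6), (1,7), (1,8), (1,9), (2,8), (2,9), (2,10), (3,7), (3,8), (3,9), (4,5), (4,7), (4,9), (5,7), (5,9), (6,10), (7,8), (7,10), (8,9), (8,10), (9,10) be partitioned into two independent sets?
No (odd cycle of length 3: 3 -> 1 -> 8 -> 3)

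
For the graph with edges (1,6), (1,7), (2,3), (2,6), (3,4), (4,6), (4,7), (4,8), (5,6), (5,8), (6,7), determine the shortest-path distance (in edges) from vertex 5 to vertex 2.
2 (path: 5 -> 6 -> 2, 2 edges)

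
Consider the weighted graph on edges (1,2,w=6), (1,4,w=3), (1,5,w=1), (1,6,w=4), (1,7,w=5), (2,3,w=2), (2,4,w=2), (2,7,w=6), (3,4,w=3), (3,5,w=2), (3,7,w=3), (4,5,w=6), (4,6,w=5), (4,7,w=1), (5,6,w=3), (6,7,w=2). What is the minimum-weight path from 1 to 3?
3 (path: 1 -> 5 -> 3; weights 1 + 2 = 3)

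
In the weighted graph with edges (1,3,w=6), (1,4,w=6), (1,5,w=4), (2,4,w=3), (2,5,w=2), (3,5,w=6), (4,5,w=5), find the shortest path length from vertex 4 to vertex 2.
3 (path: 4 -> 2; weights 3 = 3)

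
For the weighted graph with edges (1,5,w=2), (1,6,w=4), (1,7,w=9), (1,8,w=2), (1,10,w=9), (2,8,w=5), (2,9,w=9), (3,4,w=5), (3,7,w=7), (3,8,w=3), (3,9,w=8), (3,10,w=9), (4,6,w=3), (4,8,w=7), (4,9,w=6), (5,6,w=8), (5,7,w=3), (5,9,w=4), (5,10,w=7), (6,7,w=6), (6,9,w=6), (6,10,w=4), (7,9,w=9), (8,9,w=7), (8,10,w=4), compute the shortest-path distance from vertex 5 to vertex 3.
7 (path: 5 -> 1 -> 8 -> 3; weights 2 + 2 + 3 = 7)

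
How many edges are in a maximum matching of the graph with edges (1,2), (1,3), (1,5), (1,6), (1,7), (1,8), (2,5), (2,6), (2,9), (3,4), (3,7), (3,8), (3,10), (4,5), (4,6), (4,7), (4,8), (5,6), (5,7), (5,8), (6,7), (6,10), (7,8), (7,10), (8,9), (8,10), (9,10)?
5 (matching: (1,2), (3,4), (5,6), (7,10), (8,9); upper bound floor(n/2) = floor(10/2) = 5)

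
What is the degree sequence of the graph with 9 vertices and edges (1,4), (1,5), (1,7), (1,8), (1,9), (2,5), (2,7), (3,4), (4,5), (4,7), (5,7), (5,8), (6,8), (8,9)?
[5, 5, 4, 4, 4, 2, 2, 1, 1] (degrees: deg(1)=5, deg(2)=2, deg(3)=1, deg(4)=4, deg(5)=5, deg(6)=1, deg(7)=4, deg(8)=4, deg(9)=2)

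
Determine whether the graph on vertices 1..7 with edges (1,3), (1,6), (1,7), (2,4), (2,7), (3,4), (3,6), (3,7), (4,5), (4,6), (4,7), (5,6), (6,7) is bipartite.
No (odd cycle of length 3: 3 -> 1 -> 6 -> 3)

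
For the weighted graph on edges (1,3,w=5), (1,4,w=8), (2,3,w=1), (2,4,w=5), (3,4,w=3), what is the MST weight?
9 (MST edges: (1,3,w=5), (2,3,w=1), (3,4,w=3); sum of weights 5 + 1 + 3 = 9)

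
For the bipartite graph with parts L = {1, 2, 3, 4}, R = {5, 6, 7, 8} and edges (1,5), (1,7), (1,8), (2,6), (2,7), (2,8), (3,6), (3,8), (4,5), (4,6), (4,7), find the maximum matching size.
4 (matching: (1,8), (2,7), (3,6), (4,5); upper bound min(|L|,|R|) = min(4,4) = 4)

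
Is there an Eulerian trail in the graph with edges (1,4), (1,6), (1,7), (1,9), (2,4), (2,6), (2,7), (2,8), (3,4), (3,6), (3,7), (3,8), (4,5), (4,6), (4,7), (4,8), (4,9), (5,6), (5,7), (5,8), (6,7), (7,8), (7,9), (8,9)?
Yes — and in fact it has an Eulerian circuit (the graph is connected and all 9 vertices have even degree)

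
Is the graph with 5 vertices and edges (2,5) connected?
No, it has 4 components: {1}, {2, 5}, {3}, {4}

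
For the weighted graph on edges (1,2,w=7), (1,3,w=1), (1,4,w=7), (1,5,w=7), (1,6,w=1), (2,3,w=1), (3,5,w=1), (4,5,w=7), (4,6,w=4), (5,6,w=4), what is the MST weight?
8 (MST edges: (1,3,w=1), (1,6,w=1), (2,3,w=1), (3,5,w=1), (4,6,w=4); sum of weights 1 + 1 + 1 + 1 + 4 = 8)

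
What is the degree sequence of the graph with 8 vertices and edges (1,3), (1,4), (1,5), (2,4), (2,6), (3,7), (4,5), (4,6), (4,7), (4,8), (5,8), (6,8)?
[6, 3, 3, 3, 3, 2, 2, 2] (degrees: deg(1)=3, deg(2)=2, deg(3)=2, deg(4)=6, deg(5)=3, deg(6)=3, deg(7)=2, deg(8)=3)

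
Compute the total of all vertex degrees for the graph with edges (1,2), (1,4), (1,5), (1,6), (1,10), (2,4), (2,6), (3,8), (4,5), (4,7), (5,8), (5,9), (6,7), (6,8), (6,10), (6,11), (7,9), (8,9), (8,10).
38 (handshake: sum of degrees = 2|E| = 2 x 19 = 38)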